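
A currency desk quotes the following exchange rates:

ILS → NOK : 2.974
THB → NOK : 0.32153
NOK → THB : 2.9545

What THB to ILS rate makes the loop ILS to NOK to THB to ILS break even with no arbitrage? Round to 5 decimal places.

Known legs of the cycle: 2.974 × 2.9545 = 8.786683
For no arbitrage the full-cycle product must be 1, so the missing rate is 1 / 8.786683 ≈ 0.1138086.

0.11381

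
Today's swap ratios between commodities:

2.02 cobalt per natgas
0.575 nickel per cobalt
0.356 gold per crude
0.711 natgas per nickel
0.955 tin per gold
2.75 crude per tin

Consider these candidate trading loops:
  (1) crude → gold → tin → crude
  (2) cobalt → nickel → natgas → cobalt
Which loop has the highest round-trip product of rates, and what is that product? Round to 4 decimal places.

(1) 0.356 × 0.955 × 2.75 = 0.93495
(2) 0.575 × 0.711 × 2.02 = 0.82583
Highest is cycle (1) at 0.9349 (≤1, no arbitrage).

0.9349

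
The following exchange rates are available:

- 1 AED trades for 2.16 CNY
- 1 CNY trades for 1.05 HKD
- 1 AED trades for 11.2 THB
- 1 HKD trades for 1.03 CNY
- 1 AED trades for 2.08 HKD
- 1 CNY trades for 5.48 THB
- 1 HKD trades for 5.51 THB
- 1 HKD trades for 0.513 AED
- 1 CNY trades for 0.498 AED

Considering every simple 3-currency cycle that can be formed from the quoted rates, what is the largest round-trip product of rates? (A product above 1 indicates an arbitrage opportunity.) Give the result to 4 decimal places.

AED→CNY→HKD→AED: 2.16 × 1.05 × 0.513 = 1.16348
AED→HKD→CNY→AED: 2.08 × 1.03 × 0.498 = 1.06692
Maximum is AED→CNY→HKD→AED at 1.1635; arbitrage exists.

1.1635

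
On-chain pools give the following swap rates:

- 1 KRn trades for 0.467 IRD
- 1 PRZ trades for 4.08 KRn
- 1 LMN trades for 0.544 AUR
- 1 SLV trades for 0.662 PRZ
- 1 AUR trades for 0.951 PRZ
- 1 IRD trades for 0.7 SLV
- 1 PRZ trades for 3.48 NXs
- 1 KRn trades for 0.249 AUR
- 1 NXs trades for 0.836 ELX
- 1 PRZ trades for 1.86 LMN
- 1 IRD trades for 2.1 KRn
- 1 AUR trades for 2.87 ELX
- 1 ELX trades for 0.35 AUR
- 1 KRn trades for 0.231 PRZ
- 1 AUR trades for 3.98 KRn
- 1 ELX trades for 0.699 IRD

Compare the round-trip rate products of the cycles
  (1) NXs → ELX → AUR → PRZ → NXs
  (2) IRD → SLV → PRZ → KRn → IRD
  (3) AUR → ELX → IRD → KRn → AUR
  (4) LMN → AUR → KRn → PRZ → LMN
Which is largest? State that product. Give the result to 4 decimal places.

(1) 0.836 × 0.35 × 0.951 × 3.48 = 0.96835
(2) 0.7 × 0.662 × 4.08 × 0.467 = 0.88294
(3) 2.87 × 0.699 × 2.1 × 0.249 = 1.04901
(4) 0.544 × 3.98 × 0.231 × 1.86 = 0.93027
Highest is cycle (3) at 1.0490 (>1, arbitrage).

1.0490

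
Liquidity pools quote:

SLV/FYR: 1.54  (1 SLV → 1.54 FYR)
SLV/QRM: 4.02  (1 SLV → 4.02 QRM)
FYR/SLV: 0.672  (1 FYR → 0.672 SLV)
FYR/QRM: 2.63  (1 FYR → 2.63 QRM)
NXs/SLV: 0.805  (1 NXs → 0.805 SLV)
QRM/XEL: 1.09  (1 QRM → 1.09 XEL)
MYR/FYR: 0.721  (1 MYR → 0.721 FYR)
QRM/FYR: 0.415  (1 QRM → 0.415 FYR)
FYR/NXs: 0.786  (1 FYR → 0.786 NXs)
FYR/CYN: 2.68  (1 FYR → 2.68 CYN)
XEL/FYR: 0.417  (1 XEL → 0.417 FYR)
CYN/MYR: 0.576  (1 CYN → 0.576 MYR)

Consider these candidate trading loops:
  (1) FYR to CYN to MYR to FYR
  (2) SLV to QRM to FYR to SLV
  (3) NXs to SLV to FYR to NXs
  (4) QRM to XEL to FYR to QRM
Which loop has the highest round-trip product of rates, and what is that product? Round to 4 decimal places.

1.1954

(1) 2.68 × 0.576 × 0.721 = 1.11299
(2) 4.02 × 0.415 × 0.672 = 1.12110
(3) 0.805 × 1.54 × 0.786 = 0.97440
(4) 1.09 × 0.417 × 2.63 = 1.19541
Highest is cycle (4) at 1.1954 (>1, arbitrage).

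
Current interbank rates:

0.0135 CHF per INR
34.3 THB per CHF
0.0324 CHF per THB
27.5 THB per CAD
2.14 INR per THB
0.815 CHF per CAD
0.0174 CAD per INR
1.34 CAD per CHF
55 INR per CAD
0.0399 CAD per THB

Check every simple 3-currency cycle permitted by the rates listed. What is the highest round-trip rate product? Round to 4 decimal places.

CHF→CAD→THB→CHF: 1.34 × 27.5 × 0.0324 = 1.19394
CHF→THB→CAD→CHF: 34.3 × 0.0399 × 0.815 = 1.11538
THB→INR→CAD→THB: 2.14 × 0.0174 × 27.5 = 1.02399
CHF→CAD→INR→CHF: 1.34 × 55 × 0.0135 = 0.99495
CHF→THB→INR→CHF: 34.3 × 2.14 × 0.0135 = 0.99093
Maximum is CHF→CAD→THB→CHF at 1.1939; arbitrage exists.

1.1939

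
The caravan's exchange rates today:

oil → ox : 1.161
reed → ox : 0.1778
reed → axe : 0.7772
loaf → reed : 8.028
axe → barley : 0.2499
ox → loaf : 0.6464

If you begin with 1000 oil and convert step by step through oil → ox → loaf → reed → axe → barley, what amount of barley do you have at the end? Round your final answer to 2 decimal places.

1000 oil × 1.161 = 1161 ox
1161 ox × 0.6464 = 750.4704 loaf
750.4704 loaf × 8.028 = 6024.7763712 reed
6024.7763712 reed × 0.7772 = 4682.45619569664 axe
4682.45619569664 axe × 0.2499 = 1170.145803304590336 barley

1170.15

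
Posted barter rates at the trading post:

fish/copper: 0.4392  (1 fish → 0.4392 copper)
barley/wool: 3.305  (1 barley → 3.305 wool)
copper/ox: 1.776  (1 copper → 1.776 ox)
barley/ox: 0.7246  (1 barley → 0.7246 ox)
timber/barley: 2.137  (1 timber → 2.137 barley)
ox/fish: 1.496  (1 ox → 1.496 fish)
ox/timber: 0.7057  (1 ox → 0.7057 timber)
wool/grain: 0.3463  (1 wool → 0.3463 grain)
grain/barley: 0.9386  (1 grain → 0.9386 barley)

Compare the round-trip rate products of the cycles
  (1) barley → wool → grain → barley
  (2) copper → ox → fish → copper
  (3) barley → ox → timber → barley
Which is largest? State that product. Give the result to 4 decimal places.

1.1669

(1) 3.305 × 0.3463 × 0.9386 = 1.07425
(2) 1.776 × 1.496 × 0.4392 = 1.16691
(3) 0.7246 × 0.7057 × 2.137 = 1.09276
Highest is cycle (2) at 1.1669 (>1, arbitrage).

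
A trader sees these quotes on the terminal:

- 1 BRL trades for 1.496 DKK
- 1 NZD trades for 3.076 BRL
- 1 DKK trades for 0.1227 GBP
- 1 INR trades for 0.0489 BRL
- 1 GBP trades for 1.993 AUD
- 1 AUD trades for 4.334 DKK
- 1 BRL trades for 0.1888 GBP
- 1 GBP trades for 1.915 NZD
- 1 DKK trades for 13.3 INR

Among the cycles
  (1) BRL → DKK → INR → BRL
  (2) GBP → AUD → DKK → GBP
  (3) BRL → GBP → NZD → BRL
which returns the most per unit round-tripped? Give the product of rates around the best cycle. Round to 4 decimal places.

1.1121

(1) 1.496 × 13.3 × 0.0489 = 0.97295
(2) 1.993 × 4.334 × 0.1227 = 1.05984
(3) 0.1888 × 1.915 × 3.076 = 1.11213
Highest is cycle (3) at 1.1121 (>1, arbitrage).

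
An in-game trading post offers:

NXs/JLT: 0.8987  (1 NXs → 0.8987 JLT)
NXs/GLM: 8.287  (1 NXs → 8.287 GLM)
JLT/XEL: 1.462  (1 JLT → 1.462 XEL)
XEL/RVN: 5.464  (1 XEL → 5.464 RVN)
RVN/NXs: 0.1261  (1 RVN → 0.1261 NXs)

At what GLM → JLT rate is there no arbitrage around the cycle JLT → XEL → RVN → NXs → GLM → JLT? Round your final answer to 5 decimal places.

Known legs of the cycle: 1.462 × 5.464 × 0.1261 × 8.287 = 8.3477702681776
For no arbitrage the full-cycle product must be 1, so the missing rate is 1 / 8.3477702681776 ≈ 0.1197925.

0.11979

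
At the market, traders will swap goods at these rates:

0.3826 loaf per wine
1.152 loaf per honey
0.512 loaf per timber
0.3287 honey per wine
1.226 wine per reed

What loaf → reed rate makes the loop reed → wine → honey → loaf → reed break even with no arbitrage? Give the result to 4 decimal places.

Known legs of the cycle: 1.226 × 0.3287 × 1.152 = 0.4642401024
For no arbitrage the full-cycle product must be 1, so the missing rate is 1 / 0.4642401024 ≈ 2.154058.

2.1541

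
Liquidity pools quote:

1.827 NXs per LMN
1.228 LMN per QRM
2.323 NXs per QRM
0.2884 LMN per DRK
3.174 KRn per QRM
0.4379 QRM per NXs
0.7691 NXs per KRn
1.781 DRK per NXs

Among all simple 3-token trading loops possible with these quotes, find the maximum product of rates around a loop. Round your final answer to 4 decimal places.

QRM→KRn→NXs→QRM: 3.174 × 0.7691 × 0.4379 = 1.06897
QRM→LMN→NXs→QRM: 1.228 × 1.827 × 0.4379 = 0.98245
NXs→DRK→LMN→NXs: 1.781 × 0.2884 × 1.827 = 0.93842
Maximum is QRM→KRn→NXs→QRM at 1.0690; arbitrage exists.

1.0690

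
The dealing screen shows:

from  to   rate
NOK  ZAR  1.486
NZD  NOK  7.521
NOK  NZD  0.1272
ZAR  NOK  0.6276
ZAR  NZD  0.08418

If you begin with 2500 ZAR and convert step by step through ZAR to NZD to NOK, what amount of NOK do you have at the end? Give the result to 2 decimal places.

2500 ZAR × 0.08418 = 210.45 NZD
210.45 NZD × 7.521 = 1582.79445 NOK

1582.79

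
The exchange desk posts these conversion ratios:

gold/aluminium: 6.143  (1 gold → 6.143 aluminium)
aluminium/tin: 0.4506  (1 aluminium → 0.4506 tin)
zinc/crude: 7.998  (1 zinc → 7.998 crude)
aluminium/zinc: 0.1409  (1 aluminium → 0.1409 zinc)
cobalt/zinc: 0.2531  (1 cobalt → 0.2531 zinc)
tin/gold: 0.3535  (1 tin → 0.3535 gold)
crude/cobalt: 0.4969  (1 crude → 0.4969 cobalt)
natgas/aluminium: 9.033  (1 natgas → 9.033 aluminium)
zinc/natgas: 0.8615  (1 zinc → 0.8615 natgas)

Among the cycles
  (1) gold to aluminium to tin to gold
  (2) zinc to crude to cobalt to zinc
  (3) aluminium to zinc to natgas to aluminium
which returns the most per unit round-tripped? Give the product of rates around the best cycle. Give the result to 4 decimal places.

1.0965

(1) 6.143 × 0.4506 × 0.3535 = 0.97850
(2) 7.998 × 0.4969 × 0.2531 = 1.00587
(3) 0.1409 × 0.8615 × 9.033 = 1.09647
Highest is cycle (3) at 1.0965 (>1, arbitrage).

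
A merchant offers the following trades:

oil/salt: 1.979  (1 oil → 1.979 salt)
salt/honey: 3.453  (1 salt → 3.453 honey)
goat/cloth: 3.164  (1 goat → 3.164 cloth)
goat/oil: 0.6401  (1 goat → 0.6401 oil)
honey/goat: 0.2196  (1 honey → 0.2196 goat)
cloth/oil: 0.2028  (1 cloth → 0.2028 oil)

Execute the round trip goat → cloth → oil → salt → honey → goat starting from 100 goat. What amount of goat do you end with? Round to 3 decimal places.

96.290

100 goat × 3.164 = 316.4 cloth
316.4 cloth × 0.2028 = 64.16592 oil
64.16592 oil × 1.979 = 126.98435568 salt
126.98435568 salt × 3.453 = 438.47698016304 honey
438.47698016304 honey × 0.2196 = 96.289544843803584 goat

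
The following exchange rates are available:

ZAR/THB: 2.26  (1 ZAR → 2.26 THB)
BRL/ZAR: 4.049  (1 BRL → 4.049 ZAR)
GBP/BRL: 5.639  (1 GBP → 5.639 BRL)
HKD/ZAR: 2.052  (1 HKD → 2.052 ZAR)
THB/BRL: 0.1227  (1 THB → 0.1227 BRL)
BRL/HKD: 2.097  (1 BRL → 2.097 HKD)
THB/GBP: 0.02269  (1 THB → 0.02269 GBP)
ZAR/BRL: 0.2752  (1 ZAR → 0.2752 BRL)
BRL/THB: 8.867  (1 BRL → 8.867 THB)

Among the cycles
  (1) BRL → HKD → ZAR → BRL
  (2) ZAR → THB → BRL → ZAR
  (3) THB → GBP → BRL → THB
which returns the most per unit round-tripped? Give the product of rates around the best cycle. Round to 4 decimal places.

1.1842

(1) 2.097 × 2.052 × 0.2752 = 1.18420
(2) 2.26 × 0.1227 × 4.049 = 1.12280
(3) 0.02269 × 5.639 × 8.867 = 1.13452
Highest is cycle (1) at 1.1842 (>1, arbitrage).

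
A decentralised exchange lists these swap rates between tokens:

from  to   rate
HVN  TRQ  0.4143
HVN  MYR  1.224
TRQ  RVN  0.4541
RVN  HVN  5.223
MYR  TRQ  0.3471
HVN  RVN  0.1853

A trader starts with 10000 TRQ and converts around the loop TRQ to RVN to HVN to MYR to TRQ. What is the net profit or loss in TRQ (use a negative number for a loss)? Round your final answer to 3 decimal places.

10000 TRQ × 0.4541 = 4541 RVN
4541 RVN × 5.223 = 23717.643 HVN
23717.643 HVN × 1.224 = 29030.395032 MYR
29030.395032 MYR × 0.3471 = 10076.4501156072 TRQ
Net change: 10076.4501156072 − 10000 = 76.4501156072 TRQ

76.450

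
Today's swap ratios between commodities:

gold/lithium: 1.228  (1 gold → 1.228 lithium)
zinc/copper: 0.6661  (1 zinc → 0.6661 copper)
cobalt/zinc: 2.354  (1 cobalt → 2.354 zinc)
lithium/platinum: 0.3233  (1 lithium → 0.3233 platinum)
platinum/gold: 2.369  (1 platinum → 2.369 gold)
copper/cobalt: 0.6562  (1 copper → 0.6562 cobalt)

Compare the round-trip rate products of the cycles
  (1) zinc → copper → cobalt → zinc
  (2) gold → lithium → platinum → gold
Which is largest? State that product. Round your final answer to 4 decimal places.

1.0289

(1) 0.6661 × 0.6562 × 2.354 = 1.02892
(2) 1.228 × 0.3233 × 2.369 = 0.94052
Highest is cycle (1) at 1.0289 (>1, arbitrage).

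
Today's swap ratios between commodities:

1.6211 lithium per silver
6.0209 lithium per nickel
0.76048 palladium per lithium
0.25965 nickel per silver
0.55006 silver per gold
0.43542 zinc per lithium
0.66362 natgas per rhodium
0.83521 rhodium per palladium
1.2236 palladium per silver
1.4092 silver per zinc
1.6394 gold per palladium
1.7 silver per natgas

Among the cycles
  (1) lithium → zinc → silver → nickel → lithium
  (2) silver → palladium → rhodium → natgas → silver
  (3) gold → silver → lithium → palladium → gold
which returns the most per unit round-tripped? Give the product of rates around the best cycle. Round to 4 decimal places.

1.1529

(1) 0.43542 × 1.4092 × 0.25965 × 6.0209 = 0.95925
(2) 1.2236 × 0.83521 × 0.66362 × 1.7 = 1.15293
(3) 0.55006 × 1.6211 × 0.76048 × 1.6394 = 1.11171
Highest is cycle (2) at 1.1529 (>1, arbitrage).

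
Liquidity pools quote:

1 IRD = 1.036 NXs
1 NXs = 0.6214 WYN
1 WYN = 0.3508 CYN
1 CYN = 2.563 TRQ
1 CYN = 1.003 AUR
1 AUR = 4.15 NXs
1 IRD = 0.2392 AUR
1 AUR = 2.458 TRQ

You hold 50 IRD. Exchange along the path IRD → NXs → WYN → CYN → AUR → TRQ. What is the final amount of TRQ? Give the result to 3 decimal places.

27.838

50 IRD × 1.036 = 51.8 NXs
51.8 NXs × 0.6214 = 32.18852 WYN
32.18852 WYN × 0.3508 = 11.291732816 CYN
11.291732816 CYN × 1.003 = 11.325608014448 AUR
11.325608014448 AUR × 2.458 = 27.838344499513184 TRQ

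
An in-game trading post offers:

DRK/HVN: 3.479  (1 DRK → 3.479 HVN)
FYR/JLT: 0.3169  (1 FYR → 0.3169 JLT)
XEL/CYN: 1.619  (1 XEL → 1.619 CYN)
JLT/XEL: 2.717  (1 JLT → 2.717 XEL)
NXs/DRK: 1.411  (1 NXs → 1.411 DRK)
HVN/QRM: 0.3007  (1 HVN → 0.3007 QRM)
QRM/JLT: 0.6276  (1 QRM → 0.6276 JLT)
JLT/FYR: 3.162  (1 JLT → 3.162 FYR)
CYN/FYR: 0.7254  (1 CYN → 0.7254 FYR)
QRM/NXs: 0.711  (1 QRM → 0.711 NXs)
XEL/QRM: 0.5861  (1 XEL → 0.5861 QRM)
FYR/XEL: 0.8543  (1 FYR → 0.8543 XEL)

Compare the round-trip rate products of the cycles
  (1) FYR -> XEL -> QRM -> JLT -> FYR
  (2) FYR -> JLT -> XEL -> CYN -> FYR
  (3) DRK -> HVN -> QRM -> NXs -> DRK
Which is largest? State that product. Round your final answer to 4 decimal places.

1.0495

(1) 0.8543 × 0.5861 × 0.6276 × 3.162 = 0.99364
(2) 0.3169 × 2.717 × 1.619 × 0.7254 = 1.01120
(3) 3.479 × 0.3007 × 0.711 × 1.411 = 1.04950
Highest is cycle (3) at 1.0495 (>1, arbitrage).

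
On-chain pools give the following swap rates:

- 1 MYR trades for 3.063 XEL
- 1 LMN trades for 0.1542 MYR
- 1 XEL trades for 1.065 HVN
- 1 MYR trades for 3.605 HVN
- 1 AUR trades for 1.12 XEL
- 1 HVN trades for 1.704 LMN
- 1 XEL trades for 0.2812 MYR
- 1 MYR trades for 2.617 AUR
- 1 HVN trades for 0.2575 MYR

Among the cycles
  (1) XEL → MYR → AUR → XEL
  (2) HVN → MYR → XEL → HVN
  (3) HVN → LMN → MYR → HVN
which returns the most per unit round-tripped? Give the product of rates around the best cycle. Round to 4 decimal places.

(1) 0.2812 × 2.617 × 1.12 = 0.82421
(2) 0.2575 × 3.063 × 1.065 = 0.83999
(3) 1.704 × 0.1542 × 3.605 = 0.94724
Highest is cycle (3) at 0.9472 (≤1, no arbitrage).

0.9472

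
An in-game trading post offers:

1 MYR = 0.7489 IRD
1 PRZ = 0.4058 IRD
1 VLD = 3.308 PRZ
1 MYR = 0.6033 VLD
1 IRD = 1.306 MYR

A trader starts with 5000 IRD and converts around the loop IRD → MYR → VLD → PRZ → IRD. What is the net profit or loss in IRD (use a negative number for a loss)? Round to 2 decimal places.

5000 IRD × 1.306 = 6530 MYR
6530 MYR × 0.6033 = 3939.549 VLD
3939.549 VLD × 3.308 = 13032.028092 PRZ
13032.028092 PRZ × 0.4058 = 5288.3969997336 IRD
Net change: 5288.3969997336 − 5000 = 288.3969997336 IRD

288.40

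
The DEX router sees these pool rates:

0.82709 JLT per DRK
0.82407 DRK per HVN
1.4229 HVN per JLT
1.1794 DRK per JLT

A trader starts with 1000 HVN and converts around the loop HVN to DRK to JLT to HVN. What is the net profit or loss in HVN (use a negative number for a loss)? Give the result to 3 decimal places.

1000 HVN × 0.82407 = 824.07 DRK
824.07 DRK × 0.82709 = 681.5800563 JLT
681.5800563 JLT × 1.4229 = 969.82026210927 HVN
Net change: 969.82026210927 − 1000 = -30.17973789073 HVN

-30.180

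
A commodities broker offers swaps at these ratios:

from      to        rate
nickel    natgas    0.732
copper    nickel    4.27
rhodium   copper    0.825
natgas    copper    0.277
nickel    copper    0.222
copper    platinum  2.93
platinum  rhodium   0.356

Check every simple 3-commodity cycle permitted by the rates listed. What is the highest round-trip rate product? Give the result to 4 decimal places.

0.8658

copper→nickel→natgas→copper: 4.27 × 0.732 × 0.277 = 0.86580
copper→platinum→rhodium→copper: 2.93 × 0.356 × 0.825 = 0.86054
Maximum is copper→nickel→natgas→copper at 0.8658; no arbitrage — every cycle loses value.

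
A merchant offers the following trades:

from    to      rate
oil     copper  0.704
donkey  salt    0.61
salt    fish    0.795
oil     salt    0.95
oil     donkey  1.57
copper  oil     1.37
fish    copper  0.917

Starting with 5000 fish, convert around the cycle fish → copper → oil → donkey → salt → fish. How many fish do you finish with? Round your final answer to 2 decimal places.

5000 fish × 0.917 = 4585 copper
4585 copper × 1.37 = 6281.45 oil
6281.45 oil × 1.57 = 9861.8765 donkey
9861.8765 donkey × 0.61 = 6015.744665 salt
6015.744665 salt × 0.795 = 4782.517008675 fish

4782.52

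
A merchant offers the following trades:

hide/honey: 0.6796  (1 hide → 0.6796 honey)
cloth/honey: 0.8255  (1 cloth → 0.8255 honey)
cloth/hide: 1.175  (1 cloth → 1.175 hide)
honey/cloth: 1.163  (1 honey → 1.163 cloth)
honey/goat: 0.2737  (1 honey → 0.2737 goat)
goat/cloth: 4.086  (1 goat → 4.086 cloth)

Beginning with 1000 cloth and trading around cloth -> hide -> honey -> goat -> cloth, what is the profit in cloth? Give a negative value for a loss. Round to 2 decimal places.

-106.97

1000 cloth × 1.175 = 1175 hide
1175 hide × 0.6796 = 798.53 honey
798.53 honey × 0.2737 = 218.557661 goat
218.557661 goat × 4.086 = 893.026602846 cloth
Net change: 893.026602846 − 1000 = -106.973397154 cloth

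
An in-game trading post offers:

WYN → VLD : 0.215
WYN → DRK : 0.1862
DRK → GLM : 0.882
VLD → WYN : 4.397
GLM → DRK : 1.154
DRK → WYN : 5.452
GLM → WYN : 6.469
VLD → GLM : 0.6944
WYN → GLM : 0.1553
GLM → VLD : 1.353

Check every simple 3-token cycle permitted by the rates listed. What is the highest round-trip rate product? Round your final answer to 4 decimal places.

1.0624

WYN→DRK→GLM→WYN: 0.1862 × 0.882 × 6.469 = 1.06239
WYN→GLM→DRK→WYN: 0.1553 × 1.154 × 5.452 = 0.97709
VLD→GLM→WYN→VLD: 0.6944 × 6.469 × 0.215 = 0.96580
VLD→WYN→GLM→VLD: 4.397 × 0.1553 × 1.353 = 0.92390
Maximum is WYN→DRK→GLM→WYN at 1.0624; arbitrage exists.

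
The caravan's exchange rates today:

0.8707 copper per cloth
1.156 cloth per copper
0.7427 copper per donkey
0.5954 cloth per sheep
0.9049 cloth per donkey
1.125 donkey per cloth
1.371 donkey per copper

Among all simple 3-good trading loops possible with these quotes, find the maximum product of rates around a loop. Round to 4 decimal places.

donkey→cloth→copper→donkey: 0.9049 × 0.8707 × 1.371 = 1.08021
donkey→copper→cloth→donkey: 0.7427 × 1.156 × 1.125 = 0.96588
Maximum is donkey→cloth→copper→donkey at 1.0802; arbitrage exists.

1.0802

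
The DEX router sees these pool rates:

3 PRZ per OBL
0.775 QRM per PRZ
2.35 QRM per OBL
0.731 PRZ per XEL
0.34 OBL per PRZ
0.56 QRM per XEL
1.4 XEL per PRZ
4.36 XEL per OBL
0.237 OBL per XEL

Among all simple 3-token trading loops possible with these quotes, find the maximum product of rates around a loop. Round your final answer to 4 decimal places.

XEL→PRZ→OBL→XEL: 0.731 × 0.34 × 4.36 = 1.08363
XEL→OBL→PRZ→XEL: 0.237 × 3 × 1.4 = 0.99540
Maximum is XEL→PRZ→OBL→XEL at 1.0836; arbitrage exists.

1.0836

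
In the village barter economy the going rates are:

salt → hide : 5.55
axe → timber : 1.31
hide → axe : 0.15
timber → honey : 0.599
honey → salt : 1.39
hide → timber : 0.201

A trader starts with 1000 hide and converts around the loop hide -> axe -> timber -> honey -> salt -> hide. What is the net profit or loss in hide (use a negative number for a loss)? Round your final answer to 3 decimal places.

1000 hide × 0.15 = 150 axe
150 axe × 1.31 = 196.5 timber
196.5 timber × 0.599 = 117.7035 honey
117.7035 honey × 1.39 = 163.607865 salt
163.607865 salt × 5.55 = 908.02365075 hide
Net change: 908.02365075 − 1000 = -91.97634925 hide

-91.976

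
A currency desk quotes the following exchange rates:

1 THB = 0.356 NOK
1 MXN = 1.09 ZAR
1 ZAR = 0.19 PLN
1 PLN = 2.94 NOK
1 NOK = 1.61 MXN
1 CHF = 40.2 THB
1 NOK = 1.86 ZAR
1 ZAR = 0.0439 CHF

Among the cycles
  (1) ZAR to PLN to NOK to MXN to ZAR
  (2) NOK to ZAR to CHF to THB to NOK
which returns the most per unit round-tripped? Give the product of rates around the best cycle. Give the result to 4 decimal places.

1.1686

(1) 0.19 × 2.94 × 1.61 × 1.09 = 0.98029
(2) 1.86 × 0.0439 × 40.2 × 0.356 = 1.16857
Highest is cycle (2) at 1.1686 (>1, arbitrage).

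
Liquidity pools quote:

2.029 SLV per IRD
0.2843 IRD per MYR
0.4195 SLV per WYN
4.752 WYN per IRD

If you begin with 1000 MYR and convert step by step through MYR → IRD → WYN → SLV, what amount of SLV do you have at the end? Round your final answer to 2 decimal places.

1000 MYR × 0.2843 = 284.3 IRD
284.3 IRD × 4.752 = 1350.9936 WYN
1350.9936 WYN × 0.4195 = 566.7418152 SLV

566.74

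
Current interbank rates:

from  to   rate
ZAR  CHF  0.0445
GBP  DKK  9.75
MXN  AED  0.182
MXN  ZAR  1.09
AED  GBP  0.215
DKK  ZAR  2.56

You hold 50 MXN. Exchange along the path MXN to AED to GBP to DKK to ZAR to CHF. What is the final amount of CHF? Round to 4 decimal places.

2.1731

50 MXN × 0.182 = 9.1 AED
9.1 AED × 0.215 = 1.9565 GBP
1.9565 GBP × 9.75 = 19.075875 DKK
19.075875 DKK × 2.56 = 48.83424 ZAR
48.83424 ZAR × 0.0445 = 2.17312368 CHF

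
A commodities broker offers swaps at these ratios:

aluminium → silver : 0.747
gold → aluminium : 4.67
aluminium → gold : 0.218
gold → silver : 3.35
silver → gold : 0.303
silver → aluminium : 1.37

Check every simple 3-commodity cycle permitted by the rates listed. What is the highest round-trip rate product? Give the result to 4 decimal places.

aluminium→silver→gold→aluminium: 0.747 × 0.303 × 4.67 = 1.05701
aluminium→gold→silver→aluminium: 0.218 × 3.35 × 1.37 = 1.00051
Maximum is aluminium→silver→gold→aluminium at 1.0570; arbitrage exists.

1.0570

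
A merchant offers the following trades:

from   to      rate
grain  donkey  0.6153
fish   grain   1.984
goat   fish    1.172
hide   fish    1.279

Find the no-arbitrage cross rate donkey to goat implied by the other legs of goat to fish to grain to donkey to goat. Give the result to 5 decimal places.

0.69895

Known legs of the cycle: 1.172 × 1.984 × 0.6153 = 1.4307250944
For no arbitrage the full-cycle product must be 1, so the missing rate is 1 / 1.4307250944 ≈ 0.6989463.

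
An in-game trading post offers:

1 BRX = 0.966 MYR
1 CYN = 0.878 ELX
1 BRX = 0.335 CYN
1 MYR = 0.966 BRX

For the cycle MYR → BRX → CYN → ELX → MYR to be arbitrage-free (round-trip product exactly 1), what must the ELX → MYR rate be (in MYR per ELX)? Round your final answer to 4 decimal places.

Known legs of the cycle: 0.966 × 0.335 × 0.878 = 0.28412958
For no arbitrage the full-cycle product must be 1, so the missing rate is 1 / 0.28412958 ≈ 3.519521.

3.5195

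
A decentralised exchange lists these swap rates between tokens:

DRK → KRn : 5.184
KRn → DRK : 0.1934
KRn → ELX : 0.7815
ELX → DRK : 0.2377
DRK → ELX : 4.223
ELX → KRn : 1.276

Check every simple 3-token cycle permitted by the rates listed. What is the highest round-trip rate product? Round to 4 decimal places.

1.0421

ELX→KRn→DRK→ELX: 1.276 × 0.1934 × 4.223 = 1.04215
ELX→DRK→KRn→ELX: 0.2377 × 5.184 × 0.7815 = 0.96299
Maximum is ELX→KRn→DRK→ELX at 1.0421; arbitrage exists.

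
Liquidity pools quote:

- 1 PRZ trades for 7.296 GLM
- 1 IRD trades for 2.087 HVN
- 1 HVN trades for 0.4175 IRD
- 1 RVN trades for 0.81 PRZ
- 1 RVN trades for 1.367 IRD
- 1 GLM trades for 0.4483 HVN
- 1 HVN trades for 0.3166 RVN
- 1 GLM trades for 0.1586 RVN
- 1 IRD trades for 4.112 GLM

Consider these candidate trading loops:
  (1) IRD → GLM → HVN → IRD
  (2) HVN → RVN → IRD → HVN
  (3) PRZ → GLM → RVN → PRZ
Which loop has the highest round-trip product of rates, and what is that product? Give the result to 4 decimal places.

0.9373

(1) 4.112 × 0.4483 × 0.4175 = 0.76962
(2) 0.3166 × 1.367 × 2.087 = 0.90324
(3) 7.296 × 0.1586 × 0.81 = 0.93729
Highest is cycle (3) at 0.9373 (≤1, no arbitrage).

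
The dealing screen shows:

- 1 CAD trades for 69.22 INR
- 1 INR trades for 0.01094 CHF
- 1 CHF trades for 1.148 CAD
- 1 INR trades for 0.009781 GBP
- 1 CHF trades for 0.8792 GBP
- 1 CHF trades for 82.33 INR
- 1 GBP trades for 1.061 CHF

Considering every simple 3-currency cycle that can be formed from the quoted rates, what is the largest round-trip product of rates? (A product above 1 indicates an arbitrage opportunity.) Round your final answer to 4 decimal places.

CAD→INR→CHF→CAD: 69.22 × 0.01094 × 1.148 = 0.86934
CHF→INR→GBP→CHF: 82.33 × 0.009781 × 1.061 = 0.85439
Maximum is CAD→INR→CHF→CAD at 0.8693; no arbitrage — every cycle loses value.

0.8693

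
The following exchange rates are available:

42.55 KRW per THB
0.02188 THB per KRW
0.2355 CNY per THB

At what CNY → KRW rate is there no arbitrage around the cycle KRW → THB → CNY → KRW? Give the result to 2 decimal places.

194.07

Known legs of the cycle: 0.02188 × 0.2355 = 0.00515274
For no arbitrage the full-cycle product must be 1, so the missing rate is 1 / 0.00515274 ≈ 194.0715.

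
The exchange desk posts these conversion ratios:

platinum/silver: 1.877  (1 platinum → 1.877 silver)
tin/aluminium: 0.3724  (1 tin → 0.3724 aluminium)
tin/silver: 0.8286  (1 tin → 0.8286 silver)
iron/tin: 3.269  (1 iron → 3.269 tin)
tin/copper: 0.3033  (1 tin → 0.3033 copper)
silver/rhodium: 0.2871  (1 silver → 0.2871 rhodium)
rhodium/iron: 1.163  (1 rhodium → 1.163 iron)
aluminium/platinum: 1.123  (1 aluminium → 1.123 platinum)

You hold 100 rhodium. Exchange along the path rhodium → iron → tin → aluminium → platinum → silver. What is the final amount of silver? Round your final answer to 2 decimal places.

298.43

100 rhodium × 1.163 = 116.3 iron
116.3 iron × 3.269 = 380.1847 tin
380.1847 tin × 0.3724 = 141.58078228 aluminium
141.58078228 aluminium × 1.123 = 158.99521850044 platinum
158.99521850044 platinum × 1.877 = 298.43402512532588 silver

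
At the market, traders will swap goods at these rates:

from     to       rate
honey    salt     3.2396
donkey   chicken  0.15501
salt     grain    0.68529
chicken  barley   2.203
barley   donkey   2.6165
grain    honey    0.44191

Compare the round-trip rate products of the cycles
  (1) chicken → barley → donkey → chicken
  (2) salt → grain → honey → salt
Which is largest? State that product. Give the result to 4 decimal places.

0.9811

(1) 2.203 × 2.6165 × 0.15501 = 0.89350
(2) 0.68529 × 0.44191 × 3.2396 = 0.98107
Highest is cycle (2) at 0.9811 (≤1, no arbitrage).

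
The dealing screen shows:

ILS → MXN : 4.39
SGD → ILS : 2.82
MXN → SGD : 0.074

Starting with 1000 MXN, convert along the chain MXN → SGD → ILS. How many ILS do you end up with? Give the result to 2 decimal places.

208.68

1000 MXN × 0.074 = 74 SGD
74 SGD × 2.82 = 208.68 ILS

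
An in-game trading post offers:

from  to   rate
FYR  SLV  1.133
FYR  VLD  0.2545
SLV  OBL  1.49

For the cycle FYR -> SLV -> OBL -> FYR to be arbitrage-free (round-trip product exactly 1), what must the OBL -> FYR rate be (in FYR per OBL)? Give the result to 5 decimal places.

Known legs of the cycle: 1.133 × 1.49 = 1.68817
For no arbitrage the full-cycle product must be 1, so the missing rate is 1 / 1.68817 ≈ 0.5923574.

0.59236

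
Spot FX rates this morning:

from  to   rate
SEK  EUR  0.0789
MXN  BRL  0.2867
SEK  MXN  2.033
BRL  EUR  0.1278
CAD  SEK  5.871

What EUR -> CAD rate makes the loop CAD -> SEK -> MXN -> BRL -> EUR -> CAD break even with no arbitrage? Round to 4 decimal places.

Known legs of the cycle: 5.871 × 2.033 × 0.2867 × 0.1278 = 0.43732872681318
For no arbitrage the full-cycle product must be 1, so the missing rate is 1 / 0.43732872681318 ≈ 2.286609.

2.2866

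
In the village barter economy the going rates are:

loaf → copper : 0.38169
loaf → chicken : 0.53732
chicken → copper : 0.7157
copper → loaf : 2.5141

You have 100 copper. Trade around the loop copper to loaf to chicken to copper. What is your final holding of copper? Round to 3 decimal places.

96.682

100 copper × 2.5141 = 251.41 loaf
251.41 loaf × 0.53732 = 135.0876212 chicken
135.0876212 chicken × 0.7157 = 96.68221049284 copper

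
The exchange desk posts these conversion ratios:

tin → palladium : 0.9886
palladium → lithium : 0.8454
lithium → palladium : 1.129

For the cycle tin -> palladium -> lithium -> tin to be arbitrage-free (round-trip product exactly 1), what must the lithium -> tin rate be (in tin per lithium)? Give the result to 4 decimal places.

Known legs of the cycle: 0.9886 × 0.8454 = 0.83576244
For no arbitrage the full-cycle product must be 1, so the missing rate is 1 / 0.83576244 ≈ 1.196512.

1.1965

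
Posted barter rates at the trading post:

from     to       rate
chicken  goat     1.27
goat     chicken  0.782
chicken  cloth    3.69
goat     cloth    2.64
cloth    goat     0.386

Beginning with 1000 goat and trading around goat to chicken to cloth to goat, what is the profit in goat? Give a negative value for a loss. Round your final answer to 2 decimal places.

1000 goat × 0.782 = 782 chicken
782 chicken × 3.69 = 2885.58 cloth
2885.58 cloth × 0.386 = 1113.83388 goat
Net change: 1113.83388 − 1000 = 113.83388 goat

113.83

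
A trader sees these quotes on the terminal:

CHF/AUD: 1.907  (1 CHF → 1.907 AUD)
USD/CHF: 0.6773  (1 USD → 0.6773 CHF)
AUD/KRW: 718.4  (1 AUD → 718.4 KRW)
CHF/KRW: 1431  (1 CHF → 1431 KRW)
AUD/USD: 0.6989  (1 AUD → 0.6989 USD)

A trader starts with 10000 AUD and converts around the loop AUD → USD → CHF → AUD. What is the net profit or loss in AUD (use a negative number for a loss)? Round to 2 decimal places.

10000 AUD × 0.6989 = 6989 USD
6989 USD × 0.6773 = 4733.6497 CHF
4733.6497 CHF × 1.907 = 9027.0699779 AUD
Net change: 9027.0699779 − 10000 = -972.9300221 AUD

-972.93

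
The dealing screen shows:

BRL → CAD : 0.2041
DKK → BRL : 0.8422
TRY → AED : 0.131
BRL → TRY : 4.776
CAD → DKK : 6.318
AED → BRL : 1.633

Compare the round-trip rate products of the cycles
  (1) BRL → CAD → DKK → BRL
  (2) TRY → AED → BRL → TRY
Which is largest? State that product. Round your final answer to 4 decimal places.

1.0860

(1) 0.2041 × 6.318 × 0.8422 = 1.08602
(2) 0.131 × 1.633 × 4.776 = 1.02170
Highest is cycle (1) at 1.0860 (>1, arbitrage).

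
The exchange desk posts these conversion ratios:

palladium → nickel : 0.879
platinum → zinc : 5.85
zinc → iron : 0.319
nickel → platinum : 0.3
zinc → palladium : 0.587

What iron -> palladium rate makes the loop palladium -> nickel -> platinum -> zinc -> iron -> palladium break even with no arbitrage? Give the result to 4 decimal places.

2.0321

Known legs of the cycle: 0.879 × 0.3 × 5.85 × 0.319 = 0.492103755
For no arbitrage the full-cycle product must be 1, so the missing rate is 1 / 0.492103755 ≈ 2.032092.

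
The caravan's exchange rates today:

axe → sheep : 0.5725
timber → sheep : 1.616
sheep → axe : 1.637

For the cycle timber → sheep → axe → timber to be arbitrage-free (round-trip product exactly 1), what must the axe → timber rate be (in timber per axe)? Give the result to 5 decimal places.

0.37802

Known legs of the cycle: 1.616 × 1.637 = 2.645392
For no arbitrage the full-cycle product must be 1, so the missing rate is 1 / 2.645392 ≈ 0.3780158.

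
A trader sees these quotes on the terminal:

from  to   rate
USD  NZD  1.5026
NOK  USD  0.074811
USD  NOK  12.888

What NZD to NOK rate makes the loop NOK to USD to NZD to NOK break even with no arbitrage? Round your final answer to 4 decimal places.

Known legs of the cycle: 0.074811 × 1.5026 = 0.1124110086
For no arbitrage the full-cycle product must be 1, so the missing rate is 1 / 0.1124110086 ≈ 8.895926.

8.8959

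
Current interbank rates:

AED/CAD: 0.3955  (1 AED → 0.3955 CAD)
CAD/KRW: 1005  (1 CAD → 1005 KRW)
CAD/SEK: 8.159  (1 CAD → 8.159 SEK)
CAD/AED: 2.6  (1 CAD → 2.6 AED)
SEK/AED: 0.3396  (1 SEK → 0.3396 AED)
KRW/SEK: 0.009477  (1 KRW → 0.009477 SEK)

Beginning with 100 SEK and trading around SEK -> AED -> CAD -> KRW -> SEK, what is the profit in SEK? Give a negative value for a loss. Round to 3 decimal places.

27.924

100 SEK × 0.3396 = 33.96 AED
33.96 AED × 0.3955 = 13.43118 CAD
13.43118 CAD × 1005 = 13498.3359 KRW
13498.3359 KRW × 0.009477 = 127.9237293243 SEK
Net change: 127.9237293243 − 100 = 27.9237293243 SEK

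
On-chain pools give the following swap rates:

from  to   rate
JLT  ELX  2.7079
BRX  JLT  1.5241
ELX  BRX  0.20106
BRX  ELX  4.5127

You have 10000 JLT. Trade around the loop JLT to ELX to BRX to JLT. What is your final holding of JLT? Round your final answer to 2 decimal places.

8297.97

10000 JLT × 2.7079 = 27079 ELX
27079 ELX × 0.20106 = 5444.50374 BRX
5444.50374 BRX × 1.5241 = 8297.968150134 JLT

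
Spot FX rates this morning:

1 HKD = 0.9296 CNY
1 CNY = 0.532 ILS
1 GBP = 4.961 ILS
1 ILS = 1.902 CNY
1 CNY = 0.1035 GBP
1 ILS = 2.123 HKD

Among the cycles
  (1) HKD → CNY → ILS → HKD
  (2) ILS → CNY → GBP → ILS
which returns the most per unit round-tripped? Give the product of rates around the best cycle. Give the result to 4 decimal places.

1.0499

(1) 0.9296 × 0.532 × 2.123 = 1.04992
(2) 1.902 × 0.1035 × 4.961 = 0.97661
Highest is cycle (1) at 1.0499 (>1, arbitrage).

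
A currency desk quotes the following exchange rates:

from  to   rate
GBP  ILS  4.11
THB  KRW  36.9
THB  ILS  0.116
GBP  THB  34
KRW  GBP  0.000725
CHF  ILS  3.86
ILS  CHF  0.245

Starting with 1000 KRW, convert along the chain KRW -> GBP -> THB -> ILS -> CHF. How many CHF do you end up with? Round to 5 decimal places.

0.70055

1000 KRW × 0.000725 = 0.725 GBP
0.725 GBP × 34 = 24.65 THB
24.65 THB × 0.116 = 2.8594 ILS
2.8594 ILS × 0.245 = 0.700553 CHF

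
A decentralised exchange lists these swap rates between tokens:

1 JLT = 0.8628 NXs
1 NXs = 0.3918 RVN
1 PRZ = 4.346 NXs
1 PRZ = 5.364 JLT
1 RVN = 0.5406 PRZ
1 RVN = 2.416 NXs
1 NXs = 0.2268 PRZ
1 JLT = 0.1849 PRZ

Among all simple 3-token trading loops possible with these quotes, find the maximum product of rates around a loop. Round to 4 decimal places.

PRZ→JLT→NXs→PRZ: 5.364 × 0.8628 × 0.2268 = 1.04964
PRZ→NXs→RVN→PRZ: 4.346 × 0.3918 × 0.5406 = 0.92051
Maximum is PRZ→JLT→NXs→PRZ at 1.0496; arbitrage exists.

1.0496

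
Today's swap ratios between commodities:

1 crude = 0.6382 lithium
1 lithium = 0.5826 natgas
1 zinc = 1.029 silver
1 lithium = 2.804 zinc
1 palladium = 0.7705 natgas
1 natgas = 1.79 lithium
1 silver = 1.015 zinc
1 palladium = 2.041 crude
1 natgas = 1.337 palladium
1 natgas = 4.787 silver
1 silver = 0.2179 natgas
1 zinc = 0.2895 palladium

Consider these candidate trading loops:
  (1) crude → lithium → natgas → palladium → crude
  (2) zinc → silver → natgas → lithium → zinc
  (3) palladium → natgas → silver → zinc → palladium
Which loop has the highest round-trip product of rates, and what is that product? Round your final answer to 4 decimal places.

(1) 0.6382 × 0.5826 × 1.337 × 2.041 = 1.01462
(2) 1.029 × 0.2179 × 1.79 × 2.804 = 1.12539
(3) 0.7705 × 4.787 × 1.015 × 0.2895 = 1.08380
Highest is cycle (2) at 1.1254 (>1, arbitrage).

1.1254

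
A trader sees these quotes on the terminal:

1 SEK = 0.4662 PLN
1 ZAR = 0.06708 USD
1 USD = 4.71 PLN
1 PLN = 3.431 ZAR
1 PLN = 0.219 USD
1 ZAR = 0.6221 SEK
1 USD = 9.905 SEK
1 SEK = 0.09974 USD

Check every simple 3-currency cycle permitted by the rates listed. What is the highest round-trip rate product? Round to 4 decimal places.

ZAR→USD→PLN→ZAR: 0.06708 × 4.71 × 3.431 = 1.08401
PLN→USD→SEK→PLN: 0.219 × 9.905 × 0.4662 = 1.01128
ZAR→SEK→PLN→ZAR: 0.6221 × 0.4662 × 3.431 = 0.99507
Maximum is ZAR→USD→PLN→ZAR at 1.0840; arbitrage exists.

1.0840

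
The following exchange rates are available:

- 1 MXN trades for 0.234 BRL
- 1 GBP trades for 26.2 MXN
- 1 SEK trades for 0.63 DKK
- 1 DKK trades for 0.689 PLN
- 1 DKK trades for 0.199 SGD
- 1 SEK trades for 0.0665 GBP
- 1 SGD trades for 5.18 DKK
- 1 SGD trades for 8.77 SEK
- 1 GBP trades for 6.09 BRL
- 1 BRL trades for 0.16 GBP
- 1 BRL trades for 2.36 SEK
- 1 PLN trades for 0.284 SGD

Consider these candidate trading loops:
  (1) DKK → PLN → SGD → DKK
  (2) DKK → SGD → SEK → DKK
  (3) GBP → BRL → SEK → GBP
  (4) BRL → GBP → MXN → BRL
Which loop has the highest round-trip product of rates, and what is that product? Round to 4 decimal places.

1.0995

(1) 0.689 × 0.284 × 5.18 = 1.01360
(2) 0.199 × 8.77 × 0.63 = 1.09949
(3) 6.09 × 2.36 × 0.0665 = 0.95576
(4) 0.16 × 26.2 × 0.234 = 0.98093
Highest is cycle (2) at 1.0995 (>1, arbitrage).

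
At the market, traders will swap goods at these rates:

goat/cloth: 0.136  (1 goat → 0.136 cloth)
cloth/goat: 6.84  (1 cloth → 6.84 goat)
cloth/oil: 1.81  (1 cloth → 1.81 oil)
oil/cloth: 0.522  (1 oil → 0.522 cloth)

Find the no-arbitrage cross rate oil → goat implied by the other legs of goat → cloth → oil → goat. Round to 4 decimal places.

Known legs of the cycle: 0.136 × 1.81 = 0.24616
For no arbitrage the full-cycle product must be 1, so the missing rate is 1 / 0.24616 ≈ 4.062398.

4.0624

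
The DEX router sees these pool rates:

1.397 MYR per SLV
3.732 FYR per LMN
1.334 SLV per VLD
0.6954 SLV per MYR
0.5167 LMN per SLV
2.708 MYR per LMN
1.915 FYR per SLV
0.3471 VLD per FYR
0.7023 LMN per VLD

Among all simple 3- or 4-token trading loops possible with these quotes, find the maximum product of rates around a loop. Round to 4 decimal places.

0.9730

SLV→LMN→MYR→SLV: 0.5167 × 2.708 × 0.6954 = 0.97302
FYR→VLD→LMN→FYR: 0.3471 × 0.7023 × 3.732 = 0.90974
SLV→LMN→FYR→VLD→SLV: 0.5167 × 3.732 × 0.3471 × 1.334 = 0.89287
SLV→FYR→VLD→SLV: 1.915 × 0.3471 × 1.334 = 0.88671
Maximum is SLV→LMN→MYR→SLV at 0.9730; no arbitrage — every cycle loses value.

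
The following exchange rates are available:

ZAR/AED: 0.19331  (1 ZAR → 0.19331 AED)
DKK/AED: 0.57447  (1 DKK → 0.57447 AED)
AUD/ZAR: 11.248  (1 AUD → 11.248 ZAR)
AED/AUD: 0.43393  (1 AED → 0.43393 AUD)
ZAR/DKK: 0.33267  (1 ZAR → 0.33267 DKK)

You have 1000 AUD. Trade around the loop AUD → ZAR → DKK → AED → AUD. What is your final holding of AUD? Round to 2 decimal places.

932.77

1000 AUD × 11.248 = 11248 ZAR
11248 ZAR × 0.33267 = 3741.87216 DKK
3741.87216 DKK × 0.57447 = 2149.5932997552 AED
2149.5932997552 AED × 0.43393 = 932.773020562773936 AUD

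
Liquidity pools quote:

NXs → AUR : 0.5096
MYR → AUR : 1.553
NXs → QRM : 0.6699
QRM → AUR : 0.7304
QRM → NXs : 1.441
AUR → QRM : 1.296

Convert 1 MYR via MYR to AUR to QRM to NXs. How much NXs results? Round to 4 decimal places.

2.9003

1 MYR × 1.553 = 1.553 AUR
1.553 AUR × 1.296 = 2.012688 QRM
2.012688 QRM × 1.441 = 2.900283408 NXs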